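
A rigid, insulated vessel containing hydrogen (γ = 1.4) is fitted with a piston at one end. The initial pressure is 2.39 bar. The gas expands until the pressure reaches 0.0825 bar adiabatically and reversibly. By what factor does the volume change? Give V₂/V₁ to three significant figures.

From PV^γ = const, V₂/V₁ = (P₁/P₂)^(1/γ).
V₂/V₁ = (2.39/0.0825)^(0.714) = 11.07.

V₂/V₁ ≈ 11.1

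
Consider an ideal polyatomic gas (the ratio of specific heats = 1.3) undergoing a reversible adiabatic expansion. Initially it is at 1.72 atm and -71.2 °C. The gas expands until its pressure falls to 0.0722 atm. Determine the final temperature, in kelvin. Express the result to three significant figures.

T₂ ≈ 97.2 K

Adiabatic: T₂/T₁ = (P₂/P₁)^((γ−1)/γ).
T₁ = -71.2 °C = 201.9 K.
T₂ = 201.9 × (0.0722/1.72)^(0.231) = 97.16 K.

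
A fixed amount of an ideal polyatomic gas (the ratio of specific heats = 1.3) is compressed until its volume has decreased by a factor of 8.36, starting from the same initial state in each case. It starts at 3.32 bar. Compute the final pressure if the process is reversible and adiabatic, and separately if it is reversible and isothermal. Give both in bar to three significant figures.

adiabatic: 52.5 bar; isothermal: 27.8 bar

Isothermal: P₂ = P₁(V₁/V₂) = 3.32×8.36 = 27.76 bar.
Adiabatic: P₂ = P₁(V₁/V₂)^γ = 3.32×8.36^(1.3) = 52.48 bar.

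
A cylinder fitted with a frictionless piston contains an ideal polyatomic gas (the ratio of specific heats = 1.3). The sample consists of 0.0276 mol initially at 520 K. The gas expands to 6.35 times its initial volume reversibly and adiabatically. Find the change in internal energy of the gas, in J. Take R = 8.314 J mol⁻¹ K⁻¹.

ΔU ≈ -169 J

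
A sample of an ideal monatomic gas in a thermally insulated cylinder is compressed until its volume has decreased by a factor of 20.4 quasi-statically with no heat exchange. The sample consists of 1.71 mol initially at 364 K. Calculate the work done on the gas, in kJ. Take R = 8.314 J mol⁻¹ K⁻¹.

For a reversible adiabat TV^(γ−1) is constant, so T₂ = T₁ (V₁/V₂)^(γ−1).
γ = 5/3 for a monatomic ideal gas, so γ−1 = 2/3.
T₂ = 364 × 20.4^(2/3) = 2718 K.
Q = 0, so ΔU = W_on_gas = nCᵥΔT with Cᵥ = R/(γ−1) = 12.47 J/(mol·K).
ΔU = 1.71 × 12.47 × (2718 − 364) = 50190 J.

W ≈ 50.2 kJ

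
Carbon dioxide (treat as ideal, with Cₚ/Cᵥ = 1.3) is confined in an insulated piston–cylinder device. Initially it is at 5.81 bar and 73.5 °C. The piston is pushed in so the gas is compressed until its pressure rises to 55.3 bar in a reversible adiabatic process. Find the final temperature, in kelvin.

Adiabatic: T₂/T₁ = (P₂/P₁)^((γ−1)/γ).
T₁ = 73.5 °C = 346.6 K.
T₂ = 346.6 × (55.3/5.81)^(0.231) = 583.1 K.

T₂ ≈ 583 K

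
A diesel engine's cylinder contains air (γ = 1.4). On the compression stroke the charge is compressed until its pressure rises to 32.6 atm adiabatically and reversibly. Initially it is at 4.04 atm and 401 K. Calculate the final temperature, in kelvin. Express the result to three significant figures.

Adiabatic: T₂/T₁ = (P₂/P₁)^((γ−1)/γ).
T₂ = 401 × (32.6/4.04)^(0.286) = 728.2 K.

T₂ ≈ 728 K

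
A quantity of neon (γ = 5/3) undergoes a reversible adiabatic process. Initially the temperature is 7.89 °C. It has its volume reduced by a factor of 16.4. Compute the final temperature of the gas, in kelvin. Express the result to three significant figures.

T₂ ≈ 1810 K

For a reversible adiabat TV^(γ−1) is constant, so T₂ = T₁ (V₁/V₂)^(γ−1).
T₁ = 7.89 °C = 281 K.
T₂ = 281 × 16.4^(2/3) = 1814 K.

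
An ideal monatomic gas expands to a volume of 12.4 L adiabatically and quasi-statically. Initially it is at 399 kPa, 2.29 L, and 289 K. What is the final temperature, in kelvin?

T₂ ≈ 93.7 K

For a reversible adiabat TV^(γ−1) is constant, so T₂ = T₁ (V₁/V₂)^(γ−1).
γ = 5/3 for a monatomic ideal gas.
T₂ = 289 × (2.29/12.4)^(2/3) = 93.72 K.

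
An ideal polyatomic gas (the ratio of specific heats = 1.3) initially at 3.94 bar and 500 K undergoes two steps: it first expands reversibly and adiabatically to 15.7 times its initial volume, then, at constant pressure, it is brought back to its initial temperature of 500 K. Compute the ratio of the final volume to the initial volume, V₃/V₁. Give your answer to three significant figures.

V₃/V₁ ≈ 35.9

Adiabatic step: V₂/V₁ = 15.7; T₂ = T₁·(1/15.7)^(0.3) = 218.9 K.
Isobaric step: V₃/V₂ = T₃/T₂ = 500/218.9.
V₃/V₁ = (V₂/V₁)(V₃/V₂) = 15.7 × (500/218.9) = 35.86.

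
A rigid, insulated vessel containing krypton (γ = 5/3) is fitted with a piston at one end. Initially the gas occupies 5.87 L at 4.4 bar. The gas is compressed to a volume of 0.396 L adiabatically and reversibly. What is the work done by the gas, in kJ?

P₂ = P₁(V₁/V₂)^γ = 4.4×(5.87/0.396)^(5/3) = 393.6 bar.
For a reversible adiabat, W_by_gas = (P₁V₁ − P₂V₂)/(γ−1).
W_by = (440000×0.00587 − 3.936×10^7×0.000396) / (2/3) = -19500 J.

W ≈ -19.5 kJ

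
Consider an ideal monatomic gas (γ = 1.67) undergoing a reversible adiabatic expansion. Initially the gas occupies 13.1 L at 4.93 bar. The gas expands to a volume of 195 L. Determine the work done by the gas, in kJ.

W ≈ 8.06 kJ

P₂ = P₁(V₁/V₂)^γ = 4.93×(13.1/195)^(1.67) = 0.05424 bar.
For a reversible adiabat, W_by_gas = (P₁V₁ − P₂V₂)/(γ−1).
W_by = (493000×0.0131 − 5424×0.195) / (0.67) = 8061 J.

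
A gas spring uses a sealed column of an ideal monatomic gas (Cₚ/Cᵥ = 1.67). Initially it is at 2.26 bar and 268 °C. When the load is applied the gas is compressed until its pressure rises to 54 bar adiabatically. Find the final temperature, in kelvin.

T₂ ≈ 1930 K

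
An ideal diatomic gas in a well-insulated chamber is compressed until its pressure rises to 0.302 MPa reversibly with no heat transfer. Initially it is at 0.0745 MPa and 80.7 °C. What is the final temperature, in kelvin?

T₂ ≈ 528 K

Along an adiabat T P^((1−γ)/γ) is constant, so T₂ = T₁ (P₂/P₁)^((γ−1)/γ).
For a diatomic ideal gas γ = 7/5, so (γ−1)/γ = 2/7.
T₁ = 80.7 °C = 353.8 K.
T₂ = 353.8 × (0.302/0.0745)^(2/7) = 527.8 K.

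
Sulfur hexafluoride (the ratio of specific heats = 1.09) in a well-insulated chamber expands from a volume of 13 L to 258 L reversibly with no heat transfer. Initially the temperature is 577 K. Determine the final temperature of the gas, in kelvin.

T₂ ≈ 441 K

Adiabatic: T₁V₁^(γ−1) = T₂V₂^(γ−1) ⇒ T₂ = T₁ (V₁/V₂)^(γ−1).
T₂ = 577 × (13/258)^(0.09) = 440.9 K.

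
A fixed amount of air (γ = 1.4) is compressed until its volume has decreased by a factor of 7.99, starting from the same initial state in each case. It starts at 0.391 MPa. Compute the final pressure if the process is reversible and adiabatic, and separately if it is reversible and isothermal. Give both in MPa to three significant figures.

adiabatic: 7.17 MPa; isothermal: 3.12 MPa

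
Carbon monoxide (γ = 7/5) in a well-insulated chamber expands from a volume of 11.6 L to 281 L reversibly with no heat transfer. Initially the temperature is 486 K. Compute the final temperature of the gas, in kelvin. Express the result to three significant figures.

T₂ ≈ 136 K

For a reversible adiabat TV^(γ−1) is constant, so T₂ = T₁ (V₁/V₂)^(γ−1).
T₂ = 486 × (11.6/281)^(2/5) = 135.8 K.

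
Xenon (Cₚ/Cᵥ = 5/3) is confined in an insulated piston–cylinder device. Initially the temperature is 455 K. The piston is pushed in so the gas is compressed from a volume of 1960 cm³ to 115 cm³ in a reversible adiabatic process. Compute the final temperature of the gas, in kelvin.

T₂ ≈ 3010 K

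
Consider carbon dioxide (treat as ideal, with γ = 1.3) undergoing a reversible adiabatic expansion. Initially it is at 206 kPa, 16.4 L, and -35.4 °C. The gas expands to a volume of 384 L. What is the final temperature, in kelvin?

T₂ ≈ 92.3 K

For a reversible adiabat TV^(γ−1) is constant, so T₂ = T₁ (V₁/V₂)^(γ−1).
T₁ = -35.4 °C = 237.7 K.
T₂ = 237.7 × (16.4/384)^(0.3) = 92.32 K.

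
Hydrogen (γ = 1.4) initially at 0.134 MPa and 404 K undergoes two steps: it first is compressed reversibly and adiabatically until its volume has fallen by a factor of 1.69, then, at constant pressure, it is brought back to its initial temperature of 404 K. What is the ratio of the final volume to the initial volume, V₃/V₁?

V₃/V₁ ≈ 0.480

Adiabatic step: V₂/V₁ = 0.5917; T₂ = T₁·1.69^(0.4) = 498.4 K.
Isobaric step: V₃/V₂ = T₃/T₂ = 404/498.4.
V₃/V₁ = (V₂/V₁)(V₃/V₂) = 0.5917 × (404/498.4) = 0.4797.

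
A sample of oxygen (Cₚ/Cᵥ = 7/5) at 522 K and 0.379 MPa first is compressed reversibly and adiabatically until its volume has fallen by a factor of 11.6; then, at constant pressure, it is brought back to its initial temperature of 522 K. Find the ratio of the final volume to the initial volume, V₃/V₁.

Adiabatic step: V₂/V₁ = 0.08621; T₂ = T₁·11.6^(2/5) = 1391 K.
Isobaric step: V₃/V₂ = T₃/T₂ = 522/1391.
V₃/V₁ = (V₂/V₁)(V₃/V₂) = 0.08621 × (522/1391) = 0.03234.

V₃/V₁ ≈ 0.0323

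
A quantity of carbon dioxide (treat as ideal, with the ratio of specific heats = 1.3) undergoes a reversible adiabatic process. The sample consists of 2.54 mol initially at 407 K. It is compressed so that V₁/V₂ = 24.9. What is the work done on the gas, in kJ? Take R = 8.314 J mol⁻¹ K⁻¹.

For a reversible adiabat TV^(γ−1) is constant, so T₂ = T₁ (V₁/V₂)^(γ−1).
T₂ = 407 × 24.9^(0.3) = 1068 K.
Q = 0, so ΔU = W_on_gas = nCᵥΔT with Cᵥ = R/(γ−1) = 27.71 J/(mol·K).
ΔU = 2.54 × 27.71 × (1068 − 407) = 46510 J.

W ≈ 46.5 kJ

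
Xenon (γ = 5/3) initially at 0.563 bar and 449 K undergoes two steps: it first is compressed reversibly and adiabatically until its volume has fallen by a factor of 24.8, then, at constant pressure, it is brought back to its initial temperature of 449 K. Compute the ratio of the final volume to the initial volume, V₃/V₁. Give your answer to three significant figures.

Adiabatic step: V₂/V₁ = 0.04032; T₂ = T₁·24.8^(2/3) = 3818 K.
Isobaric step: V₃/V₂ = T₃/T₂ = 449/3818.
V₃/V₁ = (V₂/V₁)(V₃/V₂) = 0.04032 × (449/3818) = 0.004741.

V₃/V₁ ≈ 0.00474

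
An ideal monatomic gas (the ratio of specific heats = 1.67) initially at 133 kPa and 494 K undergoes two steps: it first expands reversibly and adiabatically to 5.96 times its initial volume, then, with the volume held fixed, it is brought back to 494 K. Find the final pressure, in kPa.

P₃ ≈ 22.3 kPa

Adiabatic step (PV^γ = const): P₂ = 133×(1/5.96)^(1.67) = 6.748 kPa; T₂ = 494×(1/5.96)^(0.67) = 149.4 K.
Isochoric: P₃ = P₂(T₃/T₂) = 6.748 × (494/149.4) = 22.32 kPa.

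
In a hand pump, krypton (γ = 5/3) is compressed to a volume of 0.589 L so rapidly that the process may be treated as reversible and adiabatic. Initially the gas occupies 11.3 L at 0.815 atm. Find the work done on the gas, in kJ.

P₂ = P₁(V₁/V₂)^γ = 0.815×(11.3/0.589)^(5/3) = 112.1 atm.
For a reversible adiabat, W_by_gas = (P₁V₁ − P₂V₂)/(γ−1).
W_by = (82580×0.0113 − 1.135×10^7×0.000589) / (2/3) = -8631 J.
W_on_gas = −W_by = 8631 J.

W ≈ 8.63 kJ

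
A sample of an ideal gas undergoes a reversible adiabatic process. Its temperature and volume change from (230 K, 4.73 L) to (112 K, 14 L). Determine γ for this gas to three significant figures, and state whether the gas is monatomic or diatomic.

γ ≈ 1.66; monatomic

TV^(γ−1) = const ⇒ γ − 1 = ln(T₂/T₁) / ln(V₁/V₂).
γ = 1 + ln(112/230) / ln(4.73/14) = 1.663.
γ ≈ 1.66 is close to 5/3, so the gas is monatomic.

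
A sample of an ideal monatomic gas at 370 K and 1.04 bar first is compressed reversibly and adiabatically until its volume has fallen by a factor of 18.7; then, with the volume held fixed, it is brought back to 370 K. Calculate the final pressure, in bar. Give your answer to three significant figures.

P₃ ≈ 19.4 bar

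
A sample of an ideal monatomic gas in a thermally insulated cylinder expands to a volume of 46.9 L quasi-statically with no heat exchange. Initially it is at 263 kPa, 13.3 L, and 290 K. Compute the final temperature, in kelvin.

T₂ ≈ 125 K

Adiabatic: T₁V₁^(γ−1) = T₂V₂^(γ−1) ⇒ T₂ = T₁ (V₁/V₂)^(γ−1).
γ = 5/3 for a monatomic ideal gas.
T₂ = 290 × (13.3/46.9)^(2/3) = 125.2 K.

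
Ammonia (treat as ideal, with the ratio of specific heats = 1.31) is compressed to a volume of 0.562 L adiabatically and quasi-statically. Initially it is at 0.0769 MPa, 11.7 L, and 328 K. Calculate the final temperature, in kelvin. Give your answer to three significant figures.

Adiabatic: T₁V₁^(γ−1) = T₂V₂^(γ−1) ⇒ T₂ = T₁ (V₁/V₂)^(γ−1).
T₂ = 328 × (11.7/0.562)^(0.31) = 840.6 K.

T₂ ≈ 841 K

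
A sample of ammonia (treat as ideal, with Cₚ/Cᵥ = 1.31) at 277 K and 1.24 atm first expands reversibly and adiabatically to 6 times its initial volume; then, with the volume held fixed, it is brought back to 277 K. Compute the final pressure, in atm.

P₃ ≈ 0.207 atm

Adiabatic step (PV^γ = const): P₂ = 1.24×(1/6)^(1.31) = 0.1186 atm; T₂ = 277×(1/6)^(0.31) = 158.9 K.
Isochoric: P₃ = P₂(T₃/T₂) = 0.1186 × (277/158.9) = 0.2067 atm.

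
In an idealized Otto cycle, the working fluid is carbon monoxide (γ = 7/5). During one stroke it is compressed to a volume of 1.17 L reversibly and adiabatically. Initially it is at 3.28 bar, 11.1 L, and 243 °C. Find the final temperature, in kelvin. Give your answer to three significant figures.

Adiabatic: T₁V₁^(γ−1) = T₂V₂^(γ−1) ⇒ T₂ = T₁ (V₁/V₂)^(γ−1).
T₁ = 243 °C = 516.1 K.
T₂ = 516.1 × (11.1/1.17)^(2/5) = 1269 K.

T₂ ≈ 1270 K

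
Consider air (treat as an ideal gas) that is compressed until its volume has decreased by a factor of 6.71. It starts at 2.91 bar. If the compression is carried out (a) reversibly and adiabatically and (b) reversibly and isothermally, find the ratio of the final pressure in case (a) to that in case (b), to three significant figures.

For a diatomic ideal gas γ = 7/5.
Isothermal: P_b = P₁(V₁/V₂) = 2.91×6.71.
Adiabatic: P_a = P₁(V₁/V₂)^γ = 2.91×6.71^(7/5).
P_a/P_b = (V₁/V₂)^(γ−1) = 6.71^(2/5) = 2.141.

P_adiabatic / P_isothermal ≈ 2.14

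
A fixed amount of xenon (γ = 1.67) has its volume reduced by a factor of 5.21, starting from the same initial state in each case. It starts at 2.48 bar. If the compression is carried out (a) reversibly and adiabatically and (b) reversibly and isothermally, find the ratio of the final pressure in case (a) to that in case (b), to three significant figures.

P_adiabatic / P_isothermal ≈ 3.02

Isothermal: P_b = P₁(V₁/V₂) = 2.48×5.21.
Adiabatic: P_a = P₁(V₁/V₂)^γ = 2.48×5.21^(1.67).
P_a/P_b = (V₁/V₂)^(γ−1) = 5.21^(0.67) = 3.022.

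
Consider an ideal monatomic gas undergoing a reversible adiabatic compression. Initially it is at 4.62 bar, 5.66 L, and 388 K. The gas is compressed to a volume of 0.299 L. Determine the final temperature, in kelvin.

Adiabatic: T₁V₁^(γ−1) = T₂V₂^(γ−1) ⇒ T₂ = T₁ (V₁/V₂)^(γ−1).
γ = 5/3 for a monatomic ideal gas.
T₂ = 388 × (5.66/0.299)^(2/3) = 2756 K.

T₂ ≈ 2760 K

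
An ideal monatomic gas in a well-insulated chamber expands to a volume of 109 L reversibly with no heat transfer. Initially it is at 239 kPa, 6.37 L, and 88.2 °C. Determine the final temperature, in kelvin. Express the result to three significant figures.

Adiabatic: T₁V₁^(γ−1) = T₂V₂^(γ−1) ⇒ T₂ = T₁ (V₁/V₂)^(γ−1).
γ = 5/3 for a monatomic ideal gas.
T₁ = 88.2 °C = 361.3 K.
T₂ = 361.3 × (6.37/109)^(2/3) = 54.42 K.

T₂ ≈ 54.4 K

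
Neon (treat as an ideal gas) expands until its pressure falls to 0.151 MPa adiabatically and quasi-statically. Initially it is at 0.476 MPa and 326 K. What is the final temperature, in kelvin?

T₂ ≈ 206 K

Along an adiabat T P^((1−γ)/γ) is constant, so T₂ = T₁ (P₂/P₁)^((γ−1)/γ).
For a monatomic ideal gas γ = 5/3, so (γ−1)/γ = 2/5.
T₂ = 326 × (0.151/0.476)^(2/5) = 206 K.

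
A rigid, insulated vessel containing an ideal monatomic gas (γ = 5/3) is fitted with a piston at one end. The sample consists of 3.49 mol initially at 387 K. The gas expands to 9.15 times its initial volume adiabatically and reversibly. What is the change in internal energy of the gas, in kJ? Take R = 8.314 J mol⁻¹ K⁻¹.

ΔU ≈ -13.0 kJ

Adiabatic: T₁V₁^(γ−1) = T₂V₂^(γ−1) ⇒ T₂ = T₁ (V₁/V₂)^(γ−1).
T₂ = 387 × (1/9.15)^(2/3) = 88.46 K.
Q = 0, so ΔU = W_on_gas = nCᵥΔT with Cᵥ = R/(γ−1) = 12.47 J/(mol·K).
ΔU = 3.49 × 12.47 × (88.46 − 387) = -12990 J.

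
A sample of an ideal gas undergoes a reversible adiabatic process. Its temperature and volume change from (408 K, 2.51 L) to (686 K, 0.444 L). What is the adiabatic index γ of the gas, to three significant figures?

TV^(γ−1) = const ⇒ γ − 1 = ln(T₂/T₁) / ln(V₁/V₂).
γ = 1 + ln(686/408) / ln(2.51/0.444) = 1.3.

γ ≈ 1.30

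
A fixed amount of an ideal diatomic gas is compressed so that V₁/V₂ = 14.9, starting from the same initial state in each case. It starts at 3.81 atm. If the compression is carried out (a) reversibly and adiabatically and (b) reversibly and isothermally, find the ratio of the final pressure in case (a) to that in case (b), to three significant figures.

P_adiabatic / P_isothermal ≈ 2.95

For a diatomic ideal gas γ = 7/5.
Isothermal: P_b = P₁(V₁/V₂) = 3.81×14.9.
Adiabatic: P_a = P₁(V₁/V₂)^γ = 3.81×14.9^(7/5).
P_a/P_b = (V₁/V₂)^(γ−1) = 14.9^(2/5) = 2.946.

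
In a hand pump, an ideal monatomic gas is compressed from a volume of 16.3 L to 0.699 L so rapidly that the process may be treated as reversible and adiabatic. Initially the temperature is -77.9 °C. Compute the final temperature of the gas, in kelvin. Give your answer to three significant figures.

T₂ ≈ 1590 K

Adiabatic: T₁V₁^(γ−1) = T₂V₂^(γ−1) ⇒ T₂ = T₁ (V₁/V₂)^(γ−1).
For a monatomic ideal gas γ = 5/3, so γ−1 = 2/3.
T₁ = -77.9 °C = 195.2 K.
T₂ = 195.2 × (16.3/0.699)^(2/3) = 1594 K.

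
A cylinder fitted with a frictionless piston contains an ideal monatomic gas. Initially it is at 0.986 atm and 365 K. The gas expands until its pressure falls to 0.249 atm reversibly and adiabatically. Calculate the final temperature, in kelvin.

T₂ ≈ 210 K

Adiabatic: T₂/T₁ = (P₂/P₁)^((γ−1)/γ).
For a monatomic ideal gas γ = 5/3, so (γ−1)/γ = 2/5.
T₂ = 365 × (0.249/0.986)^(2/5) = 210.5 K.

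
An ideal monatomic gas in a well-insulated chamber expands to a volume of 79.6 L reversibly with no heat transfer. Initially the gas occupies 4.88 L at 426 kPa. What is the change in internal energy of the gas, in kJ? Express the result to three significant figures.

γ = 5/3 for a monatomic ideal gas.
P₂ = P₁(V₁/V₂)^γ = 426×(4.88/79.6)^(5/3) = 4.061 kPa.
For a reversible adiabat, W_by_gas = (P₁V₁ − P₂V₂)/(γ−1).
W_by = (426000×0.00488 − 4061×0.0796) / (2/3) = 2633 J.
Q = 0 ⇒ ΔU = −W_by = -2633 J.

ΔU ≈ -2.63 kJ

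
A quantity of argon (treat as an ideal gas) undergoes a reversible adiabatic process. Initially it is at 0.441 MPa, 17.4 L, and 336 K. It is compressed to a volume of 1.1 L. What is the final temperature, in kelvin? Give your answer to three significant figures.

T₂ ≈ 2120 K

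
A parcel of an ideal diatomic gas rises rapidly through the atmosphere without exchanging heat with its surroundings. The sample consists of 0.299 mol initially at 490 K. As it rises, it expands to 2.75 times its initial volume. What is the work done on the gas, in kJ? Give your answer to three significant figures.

Adiabatic: T₁V₁^(γ−1) = T₂V₂^(γ−1) ⇒ T₂ = T₁ (V₁/V₂)^(γ−1).
γ = 7/5 for a diatomic ideal gas, so γ−1 = 2/5.
T₂ = 490 × (1/2.75)^(2/5) = 326.9 K.
Q = 0, so ΔU = W_on_gas = nCᵥΔT with Cᵥ = R/(γ−1) = 20.79 J/(mol·K).
ΔU = 0.299 × 20.79 × (326.9 − 490) = -1013 J.

W ≈ -1.01 kJ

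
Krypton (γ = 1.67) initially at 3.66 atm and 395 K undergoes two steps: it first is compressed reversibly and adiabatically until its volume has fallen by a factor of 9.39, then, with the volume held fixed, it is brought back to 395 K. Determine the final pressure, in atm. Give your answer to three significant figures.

P₃ ≈ 34.4 atm

Adiabatic step (PV^γ = const): P₂ = 3.66×9.39^(1.67) = 154.1 atm; T₂ = 395×9.39^(0.67) = 1771 K.
Isochoric: P₃ = P₂(T₃/T₂) = 154.1 × (395/1771) = 34.37 atm.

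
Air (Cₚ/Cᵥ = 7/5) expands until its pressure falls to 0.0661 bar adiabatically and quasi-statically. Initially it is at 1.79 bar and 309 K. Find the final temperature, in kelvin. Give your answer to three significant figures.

Adiabatic: T₂/T₁ = (P₂/P₁)^((γ−1)/γ).
T₂ = 309 × (0.0661/1.79)^(2/7) = 120.4 K.

T₂ ≈ 120 K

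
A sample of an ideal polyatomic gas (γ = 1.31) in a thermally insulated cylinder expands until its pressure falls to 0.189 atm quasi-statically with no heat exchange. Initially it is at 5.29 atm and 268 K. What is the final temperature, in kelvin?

T₂ ≈ 122 K

Adiabatic: T₂/T₁ = (P₂/P₁)^((γ−1)/γ).
T₂ = 268 × (0.189/5.29)^(0.237) = 121.8 K.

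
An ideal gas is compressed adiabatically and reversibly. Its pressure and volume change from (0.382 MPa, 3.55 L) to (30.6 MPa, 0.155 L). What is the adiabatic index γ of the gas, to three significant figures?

PV^γ = const ⇒ γ = ln(P₂/P₁) / ln(V₁/V₂).
γ = ln(30.6/0.382) / ln(3.55/0.155) = 1.4.

γ ≈ 1.40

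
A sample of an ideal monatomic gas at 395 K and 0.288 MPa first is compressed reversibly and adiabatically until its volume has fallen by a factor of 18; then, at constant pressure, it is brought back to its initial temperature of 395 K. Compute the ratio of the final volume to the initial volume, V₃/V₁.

For a monatomic ideal gas γ = 5/3.
Adiabatic step: V₂/V₁ = 0.05556; T₂ = T₁·18^(2/3) = 2713 K.
Isobaric step: V₃/V₂ = T₃/T₂ = 395/2713.
V₃/V₁ = (V₂/V₁)(V₃/V₂) = 0.05556 × (395/2713) = 0.008089.

V₃/V₁ ≈ 0.00809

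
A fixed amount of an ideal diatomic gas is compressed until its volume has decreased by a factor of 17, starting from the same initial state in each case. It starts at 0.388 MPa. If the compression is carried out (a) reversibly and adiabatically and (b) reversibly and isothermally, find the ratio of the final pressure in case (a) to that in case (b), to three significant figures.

For a diatomic ideal gas γ = 7/5.
Isothermal: P_b = P₁(V₁/V₂) = 0.388×17.
Adiabatic: P_a = P₁(V₁/V₂)^γ = 0.388×17^(7/5).
P_a/P_b = (V₁/V₂)^(γ−1) = 17^(2/5) = 3.106.

P_adiabatic / P_isothermal ≈ 3.11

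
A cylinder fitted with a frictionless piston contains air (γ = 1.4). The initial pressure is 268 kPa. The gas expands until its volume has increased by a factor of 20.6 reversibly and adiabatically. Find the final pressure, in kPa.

P₂ ≈ 3.88 kPa

Since PV^γ is constant along a reversible adiabat, P₂ = P₁ (V₁/V₂)^γ.
P₂ = 268 × (1/20.6)^(1.4) = 3.879 kPa.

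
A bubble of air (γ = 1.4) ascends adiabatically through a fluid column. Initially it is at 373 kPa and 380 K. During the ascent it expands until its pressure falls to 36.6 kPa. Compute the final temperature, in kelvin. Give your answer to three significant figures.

T₂ ≈ 196 K

Adiabatic: T₂/T₁ = (P₂/P₁)^((γ−1)/γ).
T₂ = 380 × (36.6/373)^(0.286) = 195.8 K.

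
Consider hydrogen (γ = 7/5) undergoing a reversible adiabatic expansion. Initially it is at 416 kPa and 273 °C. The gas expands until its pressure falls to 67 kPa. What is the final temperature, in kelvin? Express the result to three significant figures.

Along an adiabat T P^((1−γ)/γ) is constant, so T₂ = T₁ (P₂/P₁)^((γ−1)/γ).
T₁ = 273 °C = 546.1 K.
T₂ = 546.1 × (67/416)^(2/7) = 324.1 K.

T₂ ≈ 324 K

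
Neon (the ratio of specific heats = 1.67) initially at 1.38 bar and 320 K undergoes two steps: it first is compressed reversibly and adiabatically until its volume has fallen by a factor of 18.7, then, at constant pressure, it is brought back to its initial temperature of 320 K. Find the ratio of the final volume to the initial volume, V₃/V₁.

Adiabatic step: V₂/V₁ = 0.05348; T₂ = T₁·18.7^(0.67) = 2277 K.
Isobaric step: V₃/V₂ = T₃/T₂ = 320/2277.
V₃/V₁ = (V₂/V₁)(V₃/V₂) = 0.05348 × (320/2277) = 0.007517.

V₃/V₁ ≈ 0.00752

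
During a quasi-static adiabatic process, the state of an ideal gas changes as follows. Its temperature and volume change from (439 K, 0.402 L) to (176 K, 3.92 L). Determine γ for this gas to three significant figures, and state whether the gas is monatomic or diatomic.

TV^(γ−1) = const ⇒ γ − 1 = ln(T₂/T₁) / ln(V₁/V₂).
γ = 1 + ln(176/439) / ln(0.402/3.92) = 1.401.
γ ≈ 1.40 is close to 7/5, so the gas is diatomic.

γ ≈ 1.40; diatomic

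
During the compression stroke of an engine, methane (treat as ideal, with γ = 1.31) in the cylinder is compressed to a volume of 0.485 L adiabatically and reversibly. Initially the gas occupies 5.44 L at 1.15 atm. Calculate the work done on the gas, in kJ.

W ≈ 2.28 kJ

P₂ = P₁(V₁/V₂)^γ = 1.15×(5.44/0.485)^(1.31) = 27.29 atm.
For a reversible adiabat, W_by_gas = (P₁V₁ − P₂V₂)/(γ−1).
W_by = (116500×0.00544 − 2.765×10^6×0.000485) / (0.31) = -2281 J.
W_on_gas = −W_by = 2281 J.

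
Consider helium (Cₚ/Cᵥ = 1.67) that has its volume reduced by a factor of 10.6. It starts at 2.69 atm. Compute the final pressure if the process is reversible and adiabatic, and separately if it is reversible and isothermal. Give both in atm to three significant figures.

adiabatic: 139 atm; isothermal: 28.5 atm

Isothermal: P₂ = P₁(V₁/V₂) = 2.69×10.6 = 28.51 atm.
Adiabatic: P₂ = P₁(V₁/V₂)^γ = 2.69×10.6^(1.67) = 138.7 atm.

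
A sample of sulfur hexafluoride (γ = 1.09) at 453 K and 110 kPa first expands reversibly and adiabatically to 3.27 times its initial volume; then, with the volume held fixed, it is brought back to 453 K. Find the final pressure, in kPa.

Adiabatic step (PV^γ = const): P₂ = 110×(1/3.27)^(1.09) = 30.24 kPa; T₂ = 453×(1/3.27)^(0.09) = 407.2 K.
Isochoric: P₃ = P₂(T₃/T₂) = 30.24 × (453/407.2) = 33.64 kPa.

P₃ ≈ 33.6 kPa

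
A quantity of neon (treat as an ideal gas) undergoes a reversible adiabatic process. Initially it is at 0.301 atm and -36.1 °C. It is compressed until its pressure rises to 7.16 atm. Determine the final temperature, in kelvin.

Along an adiabat T P^((1−γ)/γ) is constant, so T₂ = T₁ (P₂/P₁)^((γ−1)/γ).
For a monatomic ideal gas γ = 5/3, so (γ−1)/γ = 2/5.
T₁ = -36.1 °C = 237 K.
T₂ = 237 × (7.16/0.301)^(2/5) = 842.1 K.

T₂ ≈ 842 K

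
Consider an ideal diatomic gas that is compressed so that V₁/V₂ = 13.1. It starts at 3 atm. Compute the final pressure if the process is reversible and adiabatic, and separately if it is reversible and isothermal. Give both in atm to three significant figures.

adiabatic: 110 atm; isothermal: 39.3 atm

For a diatomic ideal gas γ = 7/5.
Isothermal: P₂ = P₁(V₁/V₂) = 3×13.1 = 39.3 atm.
Adiabatic: P₂ = P₁(V₁/V₂)^γ = 3×13.1^(7/5) = 110 atm.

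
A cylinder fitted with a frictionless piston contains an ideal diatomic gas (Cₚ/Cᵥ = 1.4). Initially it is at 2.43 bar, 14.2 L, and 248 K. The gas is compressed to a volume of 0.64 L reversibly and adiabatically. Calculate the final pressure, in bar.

P₂ ≈ 186 bar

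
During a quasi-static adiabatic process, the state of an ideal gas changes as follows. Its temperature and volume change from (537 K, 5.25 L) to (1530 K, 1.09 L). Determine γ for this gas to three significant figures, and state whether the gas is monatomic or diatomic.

γ ≈ 1.67; monatomic

TV^(γ−1) = const ⇒ γ − 1 = ln(T₂/T₁) / ln(V₁/V₂).
γ = 1 + ln(1530/537) / ln(5.25/1.09) = 1.666.
γ ≈ 1.67 is close to 5/3, so the gas is monatomic.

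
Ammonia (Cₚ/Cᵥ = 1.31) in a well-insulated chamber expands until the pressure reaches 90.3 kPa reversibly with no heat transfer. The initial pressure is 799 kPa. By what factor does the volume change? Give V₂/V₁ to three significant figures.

From PV^γ = const, V₂/V₁ = (P₁/P₂)^(1/γ).
V₂/V₁ = (799/90.3)^(0.763) = 5.282.

V₂/V₁ ≈ 5.28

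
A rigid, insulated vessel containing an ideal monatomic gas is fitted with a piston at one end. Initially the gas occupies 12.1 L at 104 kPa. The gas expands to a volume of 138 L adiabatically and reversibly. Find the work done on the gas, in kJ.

W ≈ -1.52 kJ

γ = 5/3 for a monatomic ideal gas.
P₂ = P₁(V₁/V₂)^γ = 104×(12.1/138)^(5/3) = 1.8 kPa.
For a reversible adiabat, W_by_gas = (P₁V₁ − P₂V₂)/(γ−1).
W_by = (104000×0.0121 − 1800×0.138) / (2/3) = 1515 J.
W_on_gas = −W_by = -1515 J.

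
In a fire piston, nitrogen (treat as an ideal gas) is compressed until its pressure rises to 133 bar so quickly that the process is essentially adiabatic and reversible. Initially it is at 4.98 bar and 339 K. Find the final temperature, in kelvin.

Along an adiabat T P^((1−γ)/γ) is constant, so T₂ = T₁ (P₂/P₁)^((γ−1)/γ).
For a diatomic ideal gas γ = 7/5, so (γ−1)/γ = 2/7.
T₂ = 339 × (133/4.98)^(2/7) = 866.6 K.

T₂ ≈ 867 K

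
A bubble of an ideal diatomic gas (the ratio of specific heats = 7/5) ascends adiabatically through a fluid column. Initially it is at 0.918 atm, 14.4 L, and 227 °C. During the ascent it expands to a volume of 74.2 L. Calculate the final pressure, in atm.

Adiabatic: P₁V₁^γ = P₂V₂^γ ⇒ P₂ = P₁ (V₁/V₂)^γ.
P₂ = 0.918 × (14.4/74.2)^(7/5) = 0.09247 atm.

P₂ ≈ 0.0925 atm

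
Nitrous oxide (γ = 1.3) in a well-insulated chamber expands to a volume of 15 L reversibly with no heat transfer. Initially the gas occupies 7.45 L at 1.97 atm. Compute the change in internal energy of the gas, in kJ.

P₂ = P₁(V₁/V₂)^γ = 1.97×(7.45/15)^(1.3) = 0.7931 atm.
For a reversible adiabat, W_by_gas = (P₁V₁ − P₂V₂)/(γ−1).
W_by = (199600×0.00745 − 80370×0.015) / (0.3) = 938.7 J.
Q = 0 ⇒ ΔU = −W_by = -938.7 J.

ΔU ≈ -0.939 kJ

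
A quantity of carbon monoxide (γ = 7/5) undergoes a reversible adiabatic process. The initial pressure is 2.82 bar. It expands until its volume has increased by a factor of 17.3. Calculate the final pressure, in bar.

P₂ ≈ 0.0521 bar

Adiabatic: P₁V₁^γ = P₂V₂^γ ⇒ P₂ = P₁ (V₁/V₂)^γ.
P₂ = 2.82 × (1/17.3)^(7/5) = 0.05212 bar.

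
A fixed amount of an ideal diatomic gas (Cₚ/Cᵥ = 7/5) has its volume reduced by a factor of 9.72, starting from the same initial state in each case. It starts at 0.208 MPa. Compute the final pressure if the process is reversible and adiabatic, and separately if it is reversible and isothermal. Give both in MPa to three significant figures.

adiabatic: 5.02 MPa; isothermal: 2.02 MPa

Isothermal: P₂ = P₁(V₁/V₂) = 0.208×9.72 = 2.022 MPa.
Adiabatic: P₂ = P₁(V₁/V₂)^γ = 0.208×9.72^(7/5) = 5.021 MPa.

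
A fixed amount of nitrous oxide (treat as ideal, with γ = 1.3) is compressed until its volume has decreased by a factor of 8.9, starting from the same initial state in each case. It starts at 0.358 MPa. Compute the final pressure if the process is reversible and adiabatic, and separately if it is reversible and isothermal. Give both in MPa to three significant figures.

adiabatic: 6.14 MPa; isothermal: 3.19 MPa

Isothermal: P₂ = P₁(V₁/V₂) = 0.358×8.9 = 3.186 MPa.
Adiabatic: P₂ = P₁(V₁/V₂)^γ = 0.358×8.9^(1.3) = 6.139 MPa.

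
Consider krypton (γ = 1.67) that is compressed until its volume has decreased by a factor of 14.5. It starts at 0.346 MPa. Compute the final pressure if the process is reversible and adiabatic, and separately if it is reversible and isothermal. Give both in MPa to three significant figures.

adiabatic: 30.1 MPa; isothermal: 5.02 MPa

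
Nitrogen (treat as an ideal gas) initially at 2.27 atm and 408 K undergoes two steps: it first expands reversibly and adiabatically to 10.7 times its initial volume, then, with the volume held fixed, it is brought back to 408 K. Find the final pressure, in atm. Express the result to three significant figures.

P₃ ≈ 0.212 atm

For a diatomic ideal gas γ = 7/5.
Adiabatic step (PV^γ = const): P₂ = 2.27×(1/10.7)^(7/5) = 0.0822 atm; T₂ = 408×(1/10.7)^(2/5) = 158.1 K.
Isochoric: P₃ = P₂(T₃/T₂) = 0.0822 × (408/158.1) = 0.2121 atm.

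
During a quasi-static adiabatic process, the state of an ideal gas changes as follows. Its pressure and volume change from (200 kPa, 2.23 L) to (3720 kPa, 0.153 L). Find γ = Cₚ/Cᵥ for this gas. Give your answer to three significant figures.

γ ≈ 1.09

PV^γ = const ⇒ γ = ln(P₂/P₁) / ln(V₁/V₂).
γ = ln(3720/200) / ln(2.23/0.153) = 1.091.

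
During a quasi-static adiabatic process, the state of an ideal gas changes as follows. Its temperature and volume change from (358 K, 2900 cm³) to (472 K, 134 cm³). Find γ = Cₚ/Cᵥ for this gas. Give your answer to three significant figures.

TV^(γ−1) = const ⇒ γ − 1 = ln(T₂/T₁) / ln(V₁/V₂).
γ = 1 + ln(472/358) / ln(2900/134) = 1.09.

γ ≈ 1.09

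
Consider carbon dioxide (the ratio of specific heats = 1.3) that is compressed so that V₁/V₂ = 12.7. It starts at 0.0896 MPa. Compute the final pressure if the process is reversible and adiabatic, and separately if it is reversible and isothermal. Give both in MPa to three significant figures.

adiabatic: 2.44 MPa; isothermal: 1.14 MPa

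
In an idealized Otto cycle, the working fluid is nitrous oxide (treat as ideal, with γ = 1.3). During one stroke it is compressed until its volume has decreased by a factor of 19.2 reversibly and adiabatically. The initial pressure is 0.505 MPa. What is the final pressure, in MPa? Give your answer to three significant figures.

P₂ ≈ 23.5 MPa

Adiabatic: P₁V₁^γ = P₂V₂^γ ⇒ P₂ = P₁ (V₁/V₂)^γ.
P₂ = 0.505 × 19.2^(1.3) = 23.53 MPa.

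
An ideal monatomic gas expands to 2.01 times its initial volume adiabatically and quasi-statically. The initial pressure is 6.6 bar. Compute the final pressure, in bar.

Since PV^γ is constant along a reversible adiabat, P₂ = P₁ (V₁/V₂)^γ.
For a monatomic ideal gas γ = 5/3.
P₂ = 6.6 × (1/2.01)^(5/3) = 2.062 bar.

P₂ ≈ 2.06 bar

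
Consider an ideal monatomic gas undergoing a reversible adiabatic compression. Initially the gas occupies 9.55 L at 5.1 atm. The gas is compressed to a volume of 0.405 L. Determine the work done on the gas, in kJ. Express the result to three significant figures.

W ≈ 53.5 kJ

γ = 5/3 for a monatomic ideal gas.
P₂ = P₁(V₁/V₂)^γ = 5.1×(9.55/0.405)^(5/3) = 988.9 atm.
For a reversible adiabat, W_by_gas = (P₁V₁ − P₂V₂)/(γ−1).
W_by = (516800×0.00955 − 1.002×10^8×0.000405) / (2/3) = -53470 J.
W_on_gas = −W_by = 53470 J.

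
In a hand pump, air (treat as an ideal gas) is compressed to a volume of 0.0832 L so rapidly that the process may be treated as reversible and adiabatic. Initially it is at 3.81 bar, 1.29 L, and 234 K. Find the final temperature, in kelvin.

T₂ ≈ 700 K

Adiabatic: T₁V₁^(γ−1) = T₂V₂^(γ−1) ⇒ T₂ = T₁ (V₁/V₂)^(γ−1).
γ = 7/5 for a diatomic ideal gas.
T₂ = 234 × (1.29/0.0832)^(2/5) = 700.5 K.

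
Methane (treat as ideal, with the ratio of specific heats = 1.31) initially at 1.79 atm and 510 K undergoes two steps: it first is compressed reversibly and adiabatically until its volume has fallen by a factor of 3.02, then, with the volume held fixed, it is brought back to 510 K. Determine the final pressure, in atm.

Adiabatic step (PV^γ = const): P₂ = 1.79×3.02^(1.31) = 7.615 atm; T₂ = 510×3.02^(0.31) = 718.4 K.
Isochoric: P₃ = P₂(T₃/T₂) = 7.615 × (510/718.4) = 5.406 atm.

P₃ ≈ 5.41 atm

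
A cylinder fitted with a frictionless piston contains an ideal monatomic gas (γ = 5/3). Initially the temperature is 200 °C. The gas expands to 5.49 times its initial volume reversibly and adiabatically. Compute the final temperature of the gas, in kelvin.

T₂ ≈ 152 K

For a reversible adiabat TV^(γ−1) is constant, so T₂ = T₁ (V₁/V₂)^(γ−1).
T₁ = 200 °C = 473.1 K.
T₂ = 473.1 × (1/5.49)^(2/3) = 152 K.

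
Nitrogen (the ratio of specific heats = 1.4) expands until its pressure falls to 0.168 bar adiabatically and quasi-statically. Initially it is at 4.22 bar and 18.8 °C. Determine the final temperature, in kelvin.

T₂ ≈ 116 K

Adiabatic: T₂/T₁ = (P₂/P₁)^((γ−1)/γ).
T₁ = 18.8 °C = 291.9 K.
T₂ = 291.9 × (0.168/4.22)^(0.286) = 116.2 K.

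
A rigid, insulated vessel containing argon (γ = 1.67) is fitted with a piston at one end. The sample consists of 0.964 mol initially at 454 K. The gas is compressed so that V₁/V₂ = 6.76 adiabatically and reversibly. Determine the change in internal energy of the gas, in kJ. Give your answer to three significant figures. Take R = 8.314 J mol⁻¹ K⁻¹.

ΔU ≈ 14.1 kJ

Adiabatic: T₁V₁^(γ−1) = T₂V₂^(γ−1) ⇒ T₂ = T₁ (V₁/V₂)^(γ−1).
T₂ = 454 × 6.76^(0.67) = 1634 K.
Q = 0, so ΔU = W_on_gas = nCᵥΔT with Cᵥ = R/(γ−1) = 12.41 J/(mol·K).
ΔU = 0.964 × 12.41 × (1634 − 454) = 14110 J.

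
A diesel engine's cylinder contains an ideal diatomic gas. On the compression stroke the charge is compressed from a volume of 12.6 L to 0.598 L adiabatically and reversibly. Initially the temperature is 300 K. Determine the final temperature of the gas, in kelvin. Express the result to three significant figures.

T₂ ≈ 1020 K

For a reversible adiabat TV^(γ−1) is constant, so T₂ = T₁ (V₁/V₂)^(γ−1).
For a diatomic ideal gas γ = 7/5, so γ−1 = 2/5.
T₂ = 300 × (12.6/0.598)^(2/5) = 1015 K.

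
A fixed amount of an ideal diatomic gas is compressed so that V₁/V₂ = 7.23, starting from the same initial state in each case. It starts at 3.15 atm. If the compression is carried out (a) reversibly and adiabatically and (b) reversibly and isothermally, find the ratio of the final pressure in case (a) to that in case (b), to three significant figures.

For a diatomic ideal gas γ = 7/5.
Isothermal: P_b = P₁(V₁/V₂) = 3.15×7.23.
Adiabatic: P_a = P₁(V₁/V₂)^γ = 3.15×7.23^(7/5).
P_a/P_b = (V₁/V₂)^(γ−1) = 7.23^(2/5) = 2.206.

P_adiabatic / P_isothermal ≈ 2.21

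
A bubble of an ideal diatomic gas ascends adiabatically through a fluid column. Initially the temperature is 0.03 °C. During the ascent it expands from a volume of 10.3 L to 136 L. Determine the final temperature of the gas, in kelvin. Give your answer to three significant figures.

For a reversible adiabat TV^(γ−1) is constant, so T₂ = T₁ (V₁/V₂)^(γ−1).
For a diatomic ideal gas γ = 7/5, so γ−1 = 2/5.
T₁ = 0.03 °C = 273.2 K.
T₂ = 273.2 × (10.3/136)^(2/5) = 97.31 K.

T₂ ≈ 97.3 K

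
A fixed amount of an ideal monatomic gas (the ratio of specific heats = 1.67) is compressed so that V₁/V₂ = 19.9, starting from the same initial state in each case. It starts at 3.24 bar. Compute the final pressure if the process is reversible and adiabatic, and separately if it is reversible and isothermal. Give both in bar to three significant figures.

adiabatic: 478 bar; isothermal: 64.5 bar

Isothermal: P₂ = P₁(V₁/V₂) = 3.24×19.9 = 64.48 bar.
Adiabatic: P₂ = P₁(V₁/V₂)^γ = 3.24×19.9^(1.67) = 478.2 bar.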